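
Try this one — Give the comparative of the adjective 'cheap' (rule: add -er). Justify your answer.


Apply comparative formation (add -er): 'cheap' -> 'cheaper'.

cheaper


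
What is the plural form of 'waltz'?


Apply rule: Add -es (sibilant/fricative ending). 'waltz' becomes 'waltzes'.

waltzes


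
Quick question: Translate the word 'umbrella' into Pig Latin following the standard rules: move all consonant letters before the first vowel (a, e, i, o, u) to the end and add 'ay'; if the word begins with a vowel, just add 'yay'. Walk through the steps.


'umbrella' starts with a vowel, so add 'yay': 'umbrellayay'.

umbrellayay


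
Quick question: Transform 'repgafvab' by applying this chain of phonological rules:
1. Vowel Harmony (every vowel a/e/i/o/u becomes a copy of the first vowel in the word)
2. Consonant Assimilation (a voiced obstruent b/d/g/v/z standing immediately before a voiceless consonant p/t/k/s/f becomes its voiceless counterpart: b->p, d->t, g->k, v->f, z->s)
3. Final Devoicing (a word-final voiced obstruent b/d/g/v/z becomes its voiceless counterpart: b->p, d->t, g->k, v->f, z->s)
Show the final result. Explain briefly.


Starting form: 'repgafvab'
Rule 1: Vowel Harmony: all vowels become 'e' (matching first vowel). 'repgafvab' -> 'repgefveb'
Rule 2: Consonant Assimilation: no voiced obstruent (b/d/g/v/z) stands immediately before a voiceless consonant (p/t/k/s/f). No change.
Rule 3: Final Devoicing: word-final voiced obstruent 'b' becomes voiceless 'p'. 'repgefveb' -> 'repgefvep'
Final form: 'repgefvep'

repgefvep


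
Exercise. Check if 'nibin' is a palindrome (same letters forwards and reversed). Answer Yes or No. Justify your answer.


Forward: 'nibin'
Reversed: 'nibin'
They are identical.

Yes


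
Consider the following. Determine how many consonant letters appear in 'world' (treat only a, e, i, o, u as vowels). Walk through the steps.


Consonants in 'world': w, r, l, d = 4 consonants.

4


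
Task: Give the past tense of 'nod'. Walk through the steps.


Apply rule: Double final consonant and add -ed. 'nod' becomes 'nodded'.

nodded


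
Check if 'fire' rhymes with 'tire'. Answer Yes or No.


Rime (stressed vowel + following sounds) of 'fire': -ire = /aɪər/
Rime of 'tire': -ire = /aɪər/
/aɪər/ and /aɪər/ are the same ending sound, so the words rhyme.

Yes


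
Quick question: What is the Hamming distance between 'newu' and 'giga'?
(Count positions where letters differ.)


Alignment:
Position 1: 'n' vs 'g' = DIFFER
Position 2: 'e' vs 'i' = DIFFER
Position 3: 'w' vs 'g' = DIFFER
Position 4: 'u' vs 'a' = DIFFER
Total differences: 4

4


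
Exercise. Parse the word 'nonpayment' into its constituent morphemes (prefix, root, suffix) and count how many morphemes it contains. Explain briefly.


Step 1: Identify prefix: 'non' (meaning: not)
Step 2: Identify root: 'pay'
Step 3: Identify suffix(es): 'ment'
Decomposition: non- (prefix: not) + pay (root) + -ment (suffix: action/result)
Total morphemes: 3

3 morphemes (non- (prefix: not) + pay (root) + -ment (suffix: action/result))


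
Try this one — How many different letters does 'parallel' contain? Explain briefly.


Unique letters in 'parallel': {a, e, l, p, r} = 5 distinct letters.

5


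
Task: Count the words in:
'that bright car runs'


Split into words: that | bright | car | runs = 4 words.

4


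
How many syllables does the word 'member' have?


Break 'member' into syllables: mem-ber -> mem | ber = 2 syllables

2 syllables


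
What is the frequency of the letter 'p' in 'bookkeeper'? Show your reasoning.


Letter 'p' in 'bookkeeper': found at position(s) 8 = 1 occurrence(s).

1


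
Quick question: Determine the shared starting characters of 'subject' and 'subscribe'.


Compare from the start: 3 characters match: 'sub'. Mismatch at position 4: 'j' vs 's'.

sub


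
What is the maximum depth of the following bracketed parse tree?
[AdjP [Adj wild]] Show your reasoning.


Count bracket nesting levels:
'[' at pos 0: depth = 1
'[' at pos 6: depth = 2
Maximum depth reached: 2

2


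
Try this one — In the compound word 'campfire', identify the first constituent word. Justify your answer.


Split 'campfire' into 'camp' + 'fire'. The first part is 'camp'.

camp


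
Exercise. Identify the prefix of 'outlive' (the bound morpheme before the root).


The word 'outlive' = 'out' (prefix) + 'live' (root). The prefix is 'out'.

out


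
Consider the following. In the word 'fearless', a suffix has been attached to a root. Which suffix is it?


The word 'fearless' = 'fear' (root) + '-less' (suffix). The suffix is '-less'.

less


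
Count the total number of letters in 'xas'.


Spell out 'xas' and number each letter: x(1), a(2), s(3). Total: 3 letters.

3


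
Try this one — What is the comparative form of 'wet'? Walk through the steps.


Apply comparative formation (double final consonant, add -er): 'wet' -> 'wetter'.

wetter


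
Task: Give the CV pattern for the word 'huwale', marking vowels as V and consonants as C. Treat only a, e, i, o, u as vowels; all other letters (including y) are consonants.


Letter mapping: h = C, u = V, w = C, a = V, l = C, e = V.

CVCVCV


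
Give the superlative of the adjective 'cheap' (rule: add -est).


Apply superlative formation (add -est): 'cheap' -> 'cheapest'.

cheapest


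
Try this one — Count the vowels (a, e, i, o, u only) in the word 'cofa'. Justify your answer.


Vowels in 'cofa': o, a = 2 vowels.

2


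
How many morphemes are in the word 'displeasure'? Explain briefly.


Decomposition: dis- (prefix) + please (root) + -ure (suffix) = 3 morpheme(s)

3 morphemes


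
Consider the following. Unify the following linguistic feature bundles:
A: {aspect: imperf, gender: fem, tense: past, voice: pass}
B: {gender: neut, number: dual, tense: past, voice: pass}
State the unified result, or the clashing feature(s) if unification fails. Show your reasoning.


Compare features:
aspect: A=imperf vs B=_ -> unified: imperf
gender: A=fem vs B=neut -> CLASH
number: A=_ vs B=dual -> unified: dual
tense: A=past vs B=past -> unified: past
voice: A=pass vs B=pass -> unified: pass
Clash detected on feature 'gender' (fem vs neut); unification fails.

CLASH on 'gender' (fem vs neut)


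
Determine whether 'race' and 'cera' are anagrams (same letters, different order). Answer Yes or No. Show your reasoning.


Sorted letters of 'race': 'acer'
Sorted letters of 'cera': 'acer'
They match.

Yes


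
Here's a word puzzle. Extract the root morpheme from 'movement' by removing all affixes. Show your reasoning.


Remove suffix '-ment' from 'movement' to get root 'move'.

move


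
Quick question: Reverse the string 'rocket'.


Reverse 'rocket' character by character: 'tekcor'.

tekcor


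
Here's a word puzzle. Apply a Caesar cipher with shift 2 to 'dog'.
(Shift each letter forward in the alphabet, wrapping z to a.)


Shift each letter by 2: d -> f, o -> q, g -> i. Result: 'fqi'.

fqi


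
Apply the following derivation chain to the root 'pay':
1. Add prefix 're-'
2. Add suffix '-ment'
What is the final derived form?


Step 1: Add prefix 're-' to 'pay' = 'repay'
Step 2: Add suffix '-ment' to 'repay' = 'repayment'

repayment


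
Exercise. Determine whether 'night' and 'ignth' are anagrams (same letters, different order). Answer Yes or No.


Sorted letters of 'night': 'ghint'
Sorted letters of 'ignth': 'ghint'
They match.

Yes


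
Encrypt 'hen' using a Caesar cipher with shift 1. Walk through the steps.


Shift each letter by 1: h -> i, e -> f, n -> o. Result: 'ifo'.

ifo


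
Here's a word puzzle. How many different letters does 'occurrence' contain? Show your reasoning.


Unique letters in 'occurrence': {c, e, n, o, r, u} = 6 distinct letters.

6


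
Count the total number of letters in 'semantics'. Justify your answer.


Spell out 'semantics' and number each letter: s(1), e(2), m(3), a(4), n(5), t(6), i(7), c(8), s(9). Total: 9 letters.

9


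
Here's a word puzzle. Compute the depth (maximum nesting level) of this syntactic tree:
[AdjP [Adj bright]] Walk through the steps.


Count bracket nesting levels:
'[' at pos 0: depth = 1
'[' at pos 6: depth = 2
Maximum depth reached: 2

2


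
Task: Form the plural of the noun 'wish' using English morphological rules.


Apply rule: Add -es (sibilant/fricative ending). 'wish' becomes 'wishes'.

wishes


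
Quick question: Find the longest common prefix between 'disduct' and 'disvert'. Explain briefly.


Compare from the start: 3 characters match: 'dis'. Mismatch at position 4: 'd' vs 'v'.

dis


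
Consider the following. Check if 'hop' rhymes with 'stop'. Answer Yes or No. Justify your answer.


Rime (stressed vowel + following sounds) of 'hop': -op = /ɒp/
Rime of 'stop': -op = /ɒp/
/ɒp/ and /ɒp/ are the same ending sound, so the words rhyme.

Yes


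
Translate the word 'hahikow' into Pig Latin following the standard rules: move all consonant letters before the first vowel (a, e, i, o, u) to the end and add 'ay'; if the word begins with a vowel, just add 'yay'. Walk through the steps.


'hahikow': move consonant cluster 'h' to end and add 'ay': 'ahikowhay'.

ahikowhay


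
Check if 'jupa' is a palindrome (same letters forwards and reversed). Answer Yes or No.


Forward: 'jupa'
Reversed: 'apuj'
They differ.

No


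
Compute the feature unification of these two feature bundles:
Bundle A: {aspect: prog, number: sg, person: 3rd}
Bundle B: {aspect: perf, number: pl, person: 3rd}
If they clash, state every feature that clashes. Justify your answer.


Compare features:
aspect: A=prog vs B=perf -> CLASH
number: A=sg vs B=pl -> CLASH
person: A=3rd vs B=3rd -> unified: 3rd
Clashes detected on features 'aspect' (prog vs perf) and 'number' (sg vs pl); unification fails.

CLASH on 'aspect' (prog vs perf) and 'number' (sg vs pl)


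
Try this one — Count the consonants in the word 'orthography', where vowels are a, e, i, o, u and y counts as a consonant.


Consonants in 'orthography': r, t, h, g, r, p, h, y = 8 consonants.

8


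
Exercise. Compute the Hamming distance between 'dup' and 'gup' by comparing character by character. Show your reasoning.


Alignment:
Position 1: 'd' vs 'g' = DIFFER
Position 2: 'u' vs 'u' = match
Position 3: 'p' vs 'p' = match
Total differences: 1

1


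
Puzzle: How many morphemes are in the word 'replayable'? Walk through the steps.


Decomposition: re- (prefix) + play (root) + -able (suffix) = 3 morpheme(s)

3 morphemes


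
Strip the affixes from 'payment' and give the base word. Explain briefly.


Remove suffix '-ment' from 'payment' to get root 'pay'.

pay


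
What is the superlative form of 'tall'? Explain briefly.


Apply superlative formation (add -est): 'tall' -> 'tallest'.

tallest


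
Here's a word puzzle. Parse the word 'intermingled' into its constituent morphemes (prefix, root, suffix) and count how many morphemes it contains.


Step 1: Identify prefix: 'inter' (meaning: between)
Step 2: Identify root: 'mingle'
Step 3: Identify suffix(es): 'ed'
Decomposition: inter- (prefix: between) + mingle (root) + -ed (suffix: past)
Total morphemes: 3

3 morphemes (inter- (prefix: between) + mingle (root) + -ed (suffix: past))


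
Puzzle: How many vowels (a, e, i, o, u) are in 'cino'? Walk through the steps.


Vowels in 'cino': i, o = 2 vowels.

2


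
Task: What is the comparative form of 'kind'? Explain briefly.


Apply comparative formation (add -er): 'kind' -> 'kinder'.

kinder


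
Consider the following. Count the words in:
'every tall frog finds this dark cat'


Split into words: every | tall | frog | finds | this | dark | cat = 7 words.

7


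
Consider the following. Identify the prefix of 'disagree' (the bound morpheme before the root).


The word 'disagree' = 'dis' (prefix) + 'agree' (root). The prefix is 'dis'.

dis


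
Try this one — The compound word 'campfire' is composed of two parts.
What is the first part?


Split 'campfire' into 'camp' + 'fire'. The first part is 'camp'.

camp


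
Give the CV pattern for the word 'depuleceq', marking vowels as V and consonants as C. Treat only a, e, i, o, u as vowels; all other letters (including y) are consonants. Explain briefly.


Letter mapping: d = C, e = V, p = C, u = V, l = C, e = V, c = C, e = V, q = C.

CVCVCVCVC


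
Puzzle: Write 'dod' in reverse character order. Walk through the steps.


Reverse 'dod' character by character: 'dod'.

dod


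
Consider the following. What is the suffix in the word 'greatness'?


The word 'greatness' = 'great' (root) + '-ness' (suffix). The suffix is '-ness'.

ness


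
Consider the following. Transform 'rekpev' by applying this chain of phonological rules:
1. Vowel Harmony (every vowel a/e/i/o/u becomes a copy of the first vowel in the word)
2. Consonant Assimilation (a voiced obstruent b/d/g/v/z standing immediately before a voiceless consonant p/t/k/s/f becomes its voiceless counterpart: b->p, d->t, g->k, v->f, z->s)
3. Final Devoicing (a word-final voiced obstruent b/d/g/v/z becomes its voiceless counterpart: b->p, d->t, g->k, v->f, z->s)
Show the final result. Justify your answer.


Starting form: 'rekpev'
Rule 1: Vowel Harmony: all vowels already match. No change.
Rule 2: Consonant Assimilation: no voiced obstruent (b/d/g/v/z) stands immediately before a voiceless consonant (p/t/k/s/f). No change.
Rule 3: Final Devoicing: word-final voiced obstruent 'v' becomes voiceless 'f'. 'rekpev' -> 'rekpef'
Final form: 'rekpef'

rekpef


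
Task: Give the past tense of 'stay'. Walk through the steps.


Apply rule: Add -ed. 'stay' becomes 'stayed'.

stayed


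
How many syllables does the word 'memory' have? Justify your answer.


Break 'memory' into syllables: mem-o-ry -> mem | o | ry = 3 syllables

3 syllables


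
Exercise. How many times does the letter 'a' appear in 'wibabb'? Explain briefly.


Letter 'a' in 'wibabb': found at position(s) 4 = 1 occurrence(s).

1


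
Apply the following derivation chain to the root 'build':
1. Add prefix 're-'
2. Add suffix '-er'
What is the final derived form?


Step 1: Add prefix 're-' to 'build' = 'rebuild'
Step 2: Add suffix '-er' to 'rebuild' = 'rebuilder'

rebuilder


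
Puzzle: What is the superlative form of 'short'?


Apply superlative formation (add -est): 'short' -> 'shortest'.

shortest


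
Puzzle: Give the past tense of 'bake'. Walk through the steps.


Apply rule: Add -d (word ends in -e). 'bake' becomes 'baked'.

baked


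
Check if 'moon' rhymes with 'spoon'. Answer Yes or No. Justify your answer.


Rime (stressed vowel + following sounds) of 'moon': -oon = /uːn/
Rime of 'spoon': -oon = /uːn/
/uːn/ and /uːn/ are the same ending sound, so the words rhyme.

Yes


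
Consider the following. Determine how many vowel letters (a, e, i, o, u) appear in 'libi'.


Vowels in 'libi': i, i = 2 vowels.

2


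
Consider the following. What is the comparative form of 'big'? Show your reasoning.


Apply comparative formation (double final consonant, add -er): 'big' -> 'bigger'.

bigger


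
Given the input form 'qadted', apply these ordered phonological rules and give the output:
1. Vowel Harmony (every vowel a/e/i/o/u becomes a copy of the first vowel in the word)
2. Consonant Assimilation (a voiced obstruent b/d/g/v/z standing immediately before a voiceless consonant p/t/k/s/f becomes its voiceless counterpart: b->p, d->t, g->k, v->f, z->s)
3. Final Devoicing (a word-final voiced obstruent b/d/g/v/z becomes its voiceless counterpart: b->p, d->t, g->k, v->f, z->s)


Starting form: 'qadted'
Rule 1: Vowel Harmony: all vowels become 'a' (matching first vowel). 'qadted' -> 'qadtad'
Rule 2: Consonant Assimilation: voiced obstruent before voiceless consonant becomes voiceless ('dt' -> 'tt'). 'qadtad' -> 'qattad'
Rule 3: Final Devoicing: word-final voiced obstruent 'd' becomes voiceless 't'. 'qattad' -> 'qattat'
Final form: 'qattat'

qattat


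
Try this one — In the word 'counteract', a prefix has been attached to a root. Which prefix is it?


The word 'counteract' = 'counter' (prefix) + 'act' (root). The prefix is 'counter'.

counter


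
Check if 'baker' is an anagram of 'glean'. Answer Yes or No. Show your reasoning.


Sorted letters of 'baker': 'abekr'
Sorted letters of 'glean': 'aegln'
They do not match.

No


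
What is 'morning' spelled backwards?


Reverse 'morning' character by character: 'gninrom'.

gninrom


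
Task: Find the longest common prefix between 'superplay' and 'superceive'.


Compare from the start: 5 characters match: 'super'. Mismatch at position 6: 'p' vs 'c'.

super


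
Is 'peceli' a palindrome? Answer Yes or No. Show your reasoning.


Forward: 'peceli'
Reversed: 'ilecep'
They differ.

No


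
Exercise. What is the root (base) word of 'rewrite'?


Remove prefix 're' from 'rewrite' to get root 'write'.

write


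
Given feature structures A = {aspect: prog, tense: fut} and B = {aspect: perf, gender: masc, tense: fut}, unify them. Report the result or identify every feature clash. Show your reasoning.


Compare features:
aspect: A=prog vs B=perf -> CLASH
gender: A=_ vs B=masc -> unified: masc
tense: A=fut vs B=fut -> unified: fut
Clash detected on feature 'aspect' (prog vs perf); unification fails.

CLASH on 'aspect' (prog vs perf)


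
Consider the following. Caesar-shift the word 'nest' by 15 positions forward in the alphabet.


Shift each letter by 15: n -> c, e -> t, s -> h, t -> i. Result: 'cthi'.

cthi


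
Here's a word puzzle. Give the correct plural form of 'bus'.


Apply rule: Add -es (sibilant/fricative ending). 'bus' becomes 'buses'.

buses


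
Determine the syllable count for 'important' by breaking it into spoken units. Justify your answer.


Break 'important' into syllables: im-por-tant -> im | por | tant = 3 syllables

3 syllables


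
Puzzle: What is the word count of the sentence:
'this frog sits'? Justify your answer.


Split into words: this | frog | sits = 3 words.

3


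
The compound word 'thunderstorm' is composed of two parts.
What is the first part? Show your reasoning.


Split 'thunderstorm' into 'thunder' + 'storm'. The first part is 'thunder'.

thunder


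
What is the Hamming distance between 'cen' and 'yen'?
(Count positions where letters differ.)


Alignment:
Position 1: 'c' vs 'y' = DIFFER
Position 2: 'e' vs 'e' = match
Position 3: 'n' vs 'n' = match
Total differences: 1

1


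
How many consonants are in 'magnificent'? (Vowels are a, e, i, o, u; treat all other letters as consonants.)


Consonants in 'magnificent': m, g, n, f, c, n, t = 7 consonants.

7


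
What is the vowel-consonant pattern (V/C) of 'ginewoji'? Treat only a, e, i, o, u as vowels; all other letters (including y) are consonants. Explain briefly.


Letter mapping: g = C, i = V, n = C, e = V, w = C, o = V, j = C, i = V.

CVCVCVCV


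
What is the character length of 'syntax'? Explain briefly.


Spell out 'syntax' and number each letter: s(1), y(2), n(3), t(4), a(5), x(6). Total: 6 letters.

6


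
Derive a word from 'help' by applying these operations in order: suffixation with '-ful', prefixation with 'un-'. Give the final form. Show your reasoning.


Step 1: Add suffix '-ful' to 'help' = 'helpful'
Step 2: Add prefix 'un-' to 'helpful' = 'unhelpful'

unhelpful


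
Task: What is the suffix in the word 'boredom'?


The word 'boredom' = 'bore' (root) + '-dom' (suffix). The suffix is '-dom'.

dom


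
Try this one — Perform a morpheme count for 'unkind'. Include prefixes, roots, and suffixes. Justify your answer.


Decomposition: un- (prefix) + kind (root) = 2 morpheme(s)

2 morphemes


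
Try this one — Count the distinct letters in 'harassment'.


Unique letters in 'harassment': {a, e, h, m, n, r, s, t} = 8 distinct letters.

8


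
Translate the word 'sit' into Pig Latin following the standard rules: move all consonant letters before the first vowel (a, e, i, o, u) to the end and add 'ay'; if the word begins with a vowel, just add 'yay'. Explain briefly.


'sit': move consonant cluster 's' to end and add 'ay': 'itsay'.

itsay


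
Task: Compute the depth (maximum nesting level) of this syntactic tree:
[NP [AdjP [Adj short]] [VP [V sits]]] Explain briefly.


Count bracket nesting levels:
'[' at pos 0: depth = 1
'[' at pos 4: depth = 2
'[' at pos 10: depth = 3
'[' at pos 23: depth = 2
'[' at pos 27: depth = 3
Maximum depth reached: 3

3


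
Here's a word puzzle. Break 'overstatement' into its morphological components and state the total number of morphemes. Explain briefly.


Step 1: Identify prefix: 'over' (meaning: excessively)
Step 2: Identify root: 'state'
Step 3: Identify suffix(es): 'ment'
Decomposition: over- (prefix: excessively) + state (root) + -ment (suffix: action/result)
Total morphemes: 3

3 morphemes (over- (prefix: excessively) + state (root) + -ment (suffix: action/result))


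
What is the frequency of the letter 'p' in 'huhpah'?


Letter 'p' in 'huhpah': found at position(s) 4 = 1 occurrence(s).

1


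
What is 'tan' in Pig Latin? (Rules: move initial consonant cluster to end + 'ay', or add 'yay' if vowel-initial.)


'tan': move consonant cluster 't' to end and add 'ay': 'antay'.

antay


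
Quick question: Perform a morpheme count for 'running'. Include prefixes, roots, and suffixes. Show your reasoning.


Decomposition: run (root) + -ing (suffix) = 2 morpheme(s)

2 morphemes


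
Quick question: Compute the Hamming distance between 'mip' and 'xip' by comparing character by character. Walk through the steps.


Alignment:
Position 1: 'm' vs 'x' = DIFFER
Position 2: 'i' vs 'i' = match
Position 3: 'p' vs 'p' = match
Total differences: 1

1


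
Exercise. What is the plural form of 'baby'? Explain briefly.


Apply rule: Change -y to -ies (consonant + y). 'baby' becomes 'babies'.

babies


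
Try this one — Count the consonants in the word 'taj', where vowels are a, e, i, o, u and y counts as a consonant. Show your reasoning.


Consonants in 'taj': t, j = 2 consonants.

2


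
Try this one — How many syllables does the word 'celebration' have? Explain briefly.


Break 'celebration' into syllables: cel-e-bra-tion -> cel | e | bra | tion = 4 syllables

4 syllables


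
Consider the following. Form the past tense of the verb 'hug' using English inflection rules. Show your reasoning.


Apply rule: Double final consonant and add -ed. 'hug' becomes 'hugged'.

hugged


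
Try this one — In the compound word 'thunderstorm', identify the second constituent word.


Split 'thunderstorm' into 'thunder' + 'storm'. The second part is 'storm'.

storm


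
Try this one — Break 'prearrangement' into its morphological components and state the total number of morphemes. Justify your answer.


Step 1: Identify prefix: 'pre' (meaning: before)
Step 2: Identify root: 'arrange'
Step 3: Identify suffix(es): 'ment'
Decomposition: pre- (prefix: before) + arrange (root) + -ment (suffix: action/result)
Total morphemes: 3

3 morphemes (pre- (prefix: before) + arrange (root) + -ment (suffix: action/result))


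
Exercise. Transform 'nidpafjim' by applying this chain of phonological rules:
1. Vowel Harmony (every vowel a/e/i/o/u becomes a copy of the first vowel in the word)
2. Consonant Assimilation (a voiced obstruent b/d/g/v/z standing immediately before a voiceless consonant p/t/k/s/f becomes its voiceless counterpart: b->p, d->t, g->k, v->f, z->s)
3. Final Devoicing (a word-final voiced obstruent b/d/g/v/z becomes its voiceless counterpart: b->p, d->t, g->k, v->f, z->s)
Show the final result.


Starting form: 'nidpafjim'
Rule 1: Vowel Harmony: all vowels become 'i' (matching first vowel). 'nidpafjim' -> 'nidpifjim'
Rule 2: Consonant Assimilation: voiced obstruent before voiceless consonant becomes voiceless ('dp' -> 'tp'). 'nidpifjim' -> 'nitpifjim'
Rule 3: Final Devoicing: final consonant 'm' is not one of the voiced obstruents b/d/g/v/z. No change.
Final form: 'nitpifjim'

nitpifjim


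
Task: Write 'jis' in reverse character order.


Reverse 'jis' character by character: 'sij'.

sij


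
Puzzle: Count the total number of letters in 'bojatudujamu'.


Spell out 'bojatudujamu' and number each letter: b(1), o(2), j(3), a(4), t(5), u(6), d(7), u(8), j(9), a(10), m(11), u(12). Total: 12 letters.

12


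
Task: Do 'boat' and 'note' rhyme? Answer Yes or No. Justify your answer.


Rime (stressed vowel + following sounds) of 'boat': -oat = /oʊt/
Rime of 'note': -ote = /oʊt/
/oʊt/ and /oʊt/ are the same ending sound, so the words rhyme.

Yes


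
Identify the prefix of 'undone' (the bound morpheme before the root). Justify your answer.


The word 'undone' = 'un' (prefix) + 'done' (root). The prefix is 'un'.

un


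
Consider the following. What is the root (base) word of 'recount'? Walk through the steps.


Remove prefix 're' from 'recount' to get root 'count'.

count


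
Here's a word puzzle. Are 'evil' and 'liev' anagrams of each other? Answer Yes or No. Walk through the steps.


Sorted letters of 'evil': 'eilv'
Sorted letters of 'liev': 'eilv'
They match.

Yes


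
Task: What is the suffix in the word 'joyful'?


The word 'joyful' = 'joy' (root) + '-ful' (suffix). The suffix is '-ful'.

ful


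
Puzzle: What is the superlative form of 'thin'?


Apply superlative formation (double final consonant, add -est): 'thin' -> 'thinnest'.

thinnest


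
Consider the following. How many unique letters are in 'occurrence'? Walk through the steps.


Unique letters in 'occurrence': {c, e, n, o, r, u} = 6 distinct letters.

6


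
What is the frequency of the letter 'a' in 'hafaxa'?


Letter 'a' in 'hafaxa': found at position(s) 2, 4, 6 = 3 occurrence(s).

3


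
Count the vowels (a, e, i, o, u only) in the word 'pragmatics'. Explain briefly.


Vowels in 'pragmatics': a, a, i = 3 vowels.

3


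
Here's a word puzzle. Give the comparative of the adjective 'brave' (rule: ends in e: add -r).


Apply comparative formation (ends in e: add -r): 'brave' -> 'braver'.

braver


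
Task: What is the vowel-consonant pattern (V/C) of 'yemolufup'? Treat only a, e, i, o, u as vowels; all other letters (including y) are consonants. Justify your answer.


Letter mapping: y = C, e = V, m = C, o = V, l = C, u = V, f = C, u = V, p = C.

CVCVCVCVC


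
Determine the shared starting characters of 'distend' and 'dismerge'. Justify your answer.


Compare from the start: 3 characters match: 'dis'. Mismatch at position 4: 't' vs 'm'.

dis


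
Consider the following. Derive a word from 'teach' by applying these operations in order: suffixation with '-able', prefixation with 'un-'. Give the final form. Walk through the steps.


Step 1: Add suffix '-able' to 'teach' = 'teachable'
Step 2: Add prefix 'un-' to 'teachable' = 'unteachable'

unteachable


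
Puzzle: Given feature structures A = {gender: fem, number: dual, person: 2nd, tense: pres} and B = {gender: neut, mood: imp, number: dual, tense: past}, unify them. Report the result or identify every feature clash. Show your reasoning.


Compare features:
gender: A=fem vs B=neut -> CLASH
mood: A=_ vs B=imp -> unified: imp
number: A=dual vs B=dual -> unified: dual
person: A=2nd vs B=_ -> unified: 2nd
tense: A=pres vs B=past -> CLASH
Clashes detected on features 'gender' (fem vs neut) and 'tense' (pres vs past); unification fails.

CLASH on 'gender' (fem vs neut) and 'tense' (pres vs past)


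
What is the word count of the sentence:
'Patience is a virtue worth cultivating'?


Split into words: Patience | is | a | virtue | worth | cultivating = 6 words.

6


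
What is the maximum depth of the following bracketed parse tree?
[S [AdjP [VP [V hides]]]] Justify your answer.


Count bracket nesting levels:
'[' at pos 0: depth = 1
'[' at pos 3: depth = 2
'[' at pos 9: depth = 3
'[' at pos 13: depth = 4
Maximum depth reached: 4

4


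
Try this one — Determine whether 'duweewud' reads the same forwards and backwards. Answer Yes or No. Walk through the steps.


Forward: 'duweewud'
Reversed: 'duweewud'
They are identical.

Yes


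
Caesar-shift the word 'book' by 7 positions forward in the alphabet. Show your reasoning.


Shift each letter by 7: b -> i, o -> v, o -> v, k -> r. Result: 'ivvr'.

ivvr


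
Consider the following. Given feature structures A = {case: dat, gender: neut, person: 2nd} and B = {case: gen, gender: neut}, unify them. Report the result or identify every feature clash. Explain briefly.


Compare features:
case: A=dat vs B=gen -> CLASH
gender: A=neut vs B=neut -> unified: neut
person: A=2nd vs B=_ -> unified: 2nd
Clash detected on feature 'case' (dat vs gen); unification fails.

CLASH on 'case' (dat vs gen)


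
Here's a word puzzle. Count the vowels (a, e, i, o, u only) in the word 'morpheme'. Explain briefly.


Vowels in 'morpheme': o, e, e = 3 vowels.

3


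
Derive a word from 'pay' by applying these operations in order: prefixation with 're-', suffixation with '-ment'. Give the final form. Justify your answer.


Step 1: Add prefix 're-' to 'pay' = 'repay'
Step 2: Add suffix '-ment' to 'repay' = 'repayment'

repayment


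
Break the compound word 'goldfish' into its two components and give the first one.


Split 'goldfish' into 'gold' + 'fish'. The first part is 'gold'.

gold


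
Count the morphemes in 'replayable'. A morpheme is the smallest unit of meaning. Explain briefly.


Decomposition: re- (prefix) + play (root) + -able (suffix) = 3 morpheme(s)

3 morphemes


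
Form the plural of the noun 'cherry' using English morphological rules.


Apply rule: Change -y to -ies (consonant + y). 'cherry' becomes 'cherries'.

cherries


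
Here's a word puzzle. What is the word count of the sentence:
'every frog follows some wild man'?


Split into words: every | frog | follows | some | wild | man = 6 words.

6


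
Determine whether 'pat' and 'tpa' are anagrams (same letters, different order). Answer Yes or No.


Sorted letters of 'pat': 'apt'
Sorted letters of 'tpa': 'apt'
They match.

Yes


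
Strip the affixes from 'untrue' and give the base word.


Remove prefix 'un' from 'untrue' to get root 'true'.

true


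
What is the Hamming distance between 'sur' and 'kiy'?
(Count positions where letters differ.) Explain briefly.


Alignment:
Position 1: 's' vs 'k' = DIFFER
Position 2: 'u' vs 'i' = DIFFER
Position 3: 'r' vs 'y' = DIFFER
Total differences: 3

3


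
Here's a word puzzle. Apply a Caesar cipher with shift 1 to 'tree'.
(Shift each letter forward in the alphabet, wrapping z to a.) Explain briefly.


Shift each letter by 1: t -> u, r -> s, e -> f, e -> f. Result: 'usff'.

usff


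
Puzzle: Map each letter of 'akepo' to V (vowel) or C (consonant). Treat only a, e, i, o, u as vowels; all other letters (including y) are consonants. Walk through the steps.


Letter mapping: a = V, k = C, e = V, p = C, o = V.

VCVCV


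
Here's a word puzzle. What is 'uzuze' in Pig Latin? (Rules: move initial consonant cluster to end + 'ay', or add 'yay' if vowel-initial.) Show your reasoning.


'uzuze' starts with a vowel, so add 'yay': 'uzuzeyay'.

uzuzeyay


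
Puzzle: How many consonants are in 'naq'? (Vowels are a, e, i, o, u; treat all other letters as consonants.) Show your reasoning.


Consonants in 'naq': n, q = 2 consonants.

2


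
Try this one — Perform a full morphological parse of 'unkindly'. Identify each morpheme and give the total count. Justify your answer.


Step 1: Identify prefix: 'un' (meaning: not/reverse)
Step 2: Identify root: 'kind'
Step 3: Identify suffix(es): 'ly'
Decomposition: un- (prefix: not/reverse) + kind (root) + -ly (suffix: in manner of)
Total morphemes: 3

3 morphemes (un- (prefix: not/reverse) + kind (root) + -ly (suffix: in manner of))


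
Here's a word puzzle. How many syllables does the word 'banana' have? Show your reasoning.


Break 'banana' into syllables: ba-na-na -> ba | na | na = 3 syllables

3 syllables


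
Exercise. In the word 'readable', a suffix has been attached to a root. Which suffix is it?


The word 'readable' = 'read' (root) + '-able' (suffix). The suffix is '-able'.

able


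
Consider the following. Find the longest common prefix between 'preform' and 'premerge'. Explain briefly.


Compare from the start: 3 characters match: 'pre'. Mismatch at position 4: 'f' vs 'm'.

pre


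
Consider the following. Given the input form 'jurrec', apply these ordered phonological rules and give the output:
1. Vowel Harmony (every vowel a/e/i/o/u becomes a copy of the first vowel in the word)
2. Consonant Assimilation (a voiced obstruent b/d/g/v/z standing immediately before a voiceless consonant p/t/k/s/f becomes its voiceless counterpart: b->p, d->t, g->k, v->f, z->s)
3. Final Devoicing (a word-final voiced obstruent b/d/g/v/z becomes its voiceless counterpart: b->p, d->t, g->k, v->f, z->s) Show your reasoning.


Starting form: 'jurrec'
Rule 1: Vowel Harmony: all vowels become 'u' (matching first vowel). 'jurrec' -> 'jurruc'
Rule 2: Consonant Assimilation: no voiced obstruent (b/d/g/v/z) stands immediately before a voiceless consonant (p/t/k/s/f). No change.
Rule 3: Final Devoicing: final consonant 'c' is not one of the voiced obstruents b/d/g/v/z. No change.
Final form: 'jurruc'

jurruc


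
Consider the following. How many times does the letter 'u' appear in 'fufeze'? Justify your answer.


Letter 'u' in 'fufeze': found at position(s) 2 = 1 occurrence(s).

1


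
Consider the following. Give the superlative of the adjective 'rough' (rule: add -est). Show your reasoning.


Apply superlative formation (add -est): 'rough' -> 'roughest'.

roughest


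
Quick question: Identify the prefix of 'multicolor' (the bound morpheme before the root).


The word 'multicolor' = 'multi' (prefix) + 'color' (root). The prefix is 'multi'.

multi


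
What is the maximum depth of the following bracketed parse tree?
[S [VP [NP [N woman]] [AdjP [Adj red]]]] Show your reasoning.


Count bracket nesting levels:
'[' at pos 0: depth = 1
'[' at pos 3: depth = 2
'[' at pos 7: depth = 3
'[' at pos 11: depth = 4
'[' at pos 22: depth = 3
'[' at pos 28: depth = 4
Maximum depth reached: 4

4


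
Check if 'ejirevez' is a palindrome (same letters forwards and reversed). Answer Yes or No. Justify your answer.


Forward: 'ejirevez'
Reversed: 'zeverije'
They differ.

No


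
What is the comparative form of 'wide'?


Apply comparative formation (ends in e: add -r): 'wide' -> 'wider'.

wider


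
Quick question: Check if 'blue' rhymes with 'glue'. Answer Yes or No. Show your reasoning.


Rime (stressed vowel + following sounds) of 'blue': -ue = /uː/
Rime of 'glue': -ue = /uː/
/uː/ and /uː/ are the same ending sound, so the words rhyme.

Yes


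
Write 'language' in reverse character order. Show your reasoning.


Reverse 'language' character by character: 'egaugnal'.

egaugnal


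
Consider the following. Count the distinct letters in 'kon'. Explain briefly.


Unique letters in 'kon': {k, n, o} = 3 distinct letters.

3


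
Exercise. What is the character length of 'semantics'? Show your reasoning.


Spell out 'semantics' and number each letter: s(1), e(2), m(3), a(4), n(5), t(6), i(7), c(8), s(9). Total: 9 letters.

9


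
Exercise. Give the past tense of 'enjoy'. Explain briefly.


Apply rule: Add -ed. 'enjoy' becomes 'enjoyed'.

enjoyed


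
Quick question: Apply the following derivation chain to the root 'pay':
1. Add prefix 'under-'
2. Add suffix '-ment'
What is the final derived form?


Step 1: Add prefix 'under-' to 'pay' = 'underpay'
Step 2: Add suffix '-ment' to 'underpay' = 'underpayment'

underpayment


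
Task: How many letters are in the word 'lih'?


Spell out 'lih' and number each letter: l(1), i(2), h(3). Total: 3 letters.

3


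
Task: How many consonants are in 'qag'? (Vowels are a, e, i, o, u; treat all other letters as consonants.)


Consonants in 'qag': q, g = 2 consonants.

2


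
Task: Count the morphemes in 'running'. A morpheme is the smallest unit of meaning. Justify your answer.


Decomposition: run (root) + -ing (suffix) = 2 morpheme(s)

2 morphemes


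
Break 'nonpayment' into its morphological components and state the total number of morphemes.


Step 1: Identify prefix: 'non' (meaning: not)
Step 2: Identify root: 'pay'
Step 3: Identify suffix(es): 'ment'
Decomposition: non- (prefix: not) + pay (root) + -ment (suffix: action/result)
Total morphemes: 3

3 morphemes (non- (prefix: not) + pay (root) + -ment (suffix: action/result))


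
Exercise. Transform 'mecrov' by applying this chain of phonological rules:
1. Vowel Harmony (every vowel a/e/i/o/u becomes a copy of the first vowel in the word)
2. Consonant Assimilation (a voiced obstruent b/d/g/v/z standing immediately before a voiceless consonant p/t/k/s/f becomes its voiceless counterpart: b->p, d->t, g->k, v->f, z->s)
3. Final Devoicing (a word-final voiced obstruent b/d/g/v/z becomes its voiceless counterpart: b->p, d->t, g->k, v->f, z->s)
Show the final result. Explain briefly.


Starting form: 'mecrov'
Rule 1: Vowel Harmony: all vowels become 'e' (matching first vowel). 'mecrov' -> 'mecrev'
Rule 2: Consonant Assimilation: no voiced obstruent (b/d/g/v/z) stands immediately before a voiceless consonant (p/t/k/s/f). No change.
Rule 3: Final Devoicing: word-final voiced obstruent 'v' becomes voiceless 'f'. 'mecrev' -> 'mecref'
Final form: 'mecref'

mecref


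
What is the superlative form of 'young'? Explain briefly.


Apply superlative formation (add -est): 'young' -> 'youngest'.

youngest


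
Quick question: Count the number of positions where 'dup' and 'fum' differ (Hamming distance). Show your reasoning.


Alignment:
Position 1: 'd' vs 'f' = DIFFER
Position 2: 'u' vs 'u' = match
Position 3: 'p' vs 'm' = DIFFER
Total differences: 2

2


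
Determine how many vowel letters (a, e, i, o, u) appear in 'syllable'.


Vowels in 'syllable': a, e = 2 vowels.

2


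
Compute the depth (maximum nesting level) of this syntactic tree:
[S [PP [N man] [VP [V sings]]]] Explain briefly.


Count bracket nesting levels:
'[' at pos 0: depth = 1
'[' at pos 3: depth = 2
'[' at pos 7: depth = 3
'[' at pos 15: depth = 3
'[' at pos 19: depth = 4
Maximum depth reached: 4

4


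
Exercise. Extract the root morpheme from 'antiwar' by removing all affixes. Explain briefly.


Remove prefix 'anti' from 'antiwar' to get root 'war'.

war


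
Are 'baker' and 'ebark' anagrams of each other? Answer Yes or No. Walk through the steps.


Sorted letters of 'baker': 'abekr'
Sorted letters of 'ebark': 'abekr'
They match.

Yes


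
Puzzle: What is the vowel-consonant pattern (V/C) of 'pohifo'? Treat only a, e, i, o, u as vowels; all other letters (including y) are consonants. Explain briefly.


Letter mapping: p = C, o = V, h = C, i = V, f = C, o = V.

CVCVCV


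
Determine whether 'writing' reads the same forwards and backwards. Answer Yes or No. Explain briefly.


Forward: 'writing'
Reversed: 'gnitirw'
They differ.

No


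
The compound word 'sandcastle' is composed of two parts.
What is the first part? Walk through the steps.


Split 'sandcastle' into 'sand' + 'castle'. The first part is 'sand'.

sand


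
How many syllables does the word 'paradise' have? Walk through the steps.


Break 'paradise' into syllables: par-a-dise -> par | a | dise = 3 syllables

3 syllables
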